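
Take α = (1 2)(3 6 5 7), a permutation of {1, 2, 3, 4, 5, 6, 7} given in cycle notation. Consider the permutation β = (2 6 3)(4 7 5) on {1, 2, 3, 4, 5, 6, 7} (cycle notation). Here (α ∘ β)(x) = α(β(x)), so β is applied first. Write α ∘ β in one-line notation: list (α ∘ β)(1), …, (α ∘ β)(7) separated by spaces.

2 5 1 3 4 6 7

(α ∘ β)(x) = α(β(x)). Computing each image: α(β(1)) = α(1) = 2, α(β(2)) = α(6) = 5, α(β(3)) = α(2) = 1, α(β(4)) = α(7) = 3, α(β(5)) = α(4) = 4, α(β(6)) = α(3) = 6, α(β(7)) = α(5) = 7.
Hence α ∘ β = [2 5 1 3 4 6 7].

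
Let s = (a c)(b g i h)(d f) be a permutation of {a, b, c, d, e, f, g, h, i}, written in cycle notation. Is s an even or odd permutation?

The cycle lengths are 4, 2, 2, 1.
A cycle of length ℓ contributes ℓ−1 transpositions, so s is a product of 3 + 1 + 1 = 5 transpositions — odd.

odd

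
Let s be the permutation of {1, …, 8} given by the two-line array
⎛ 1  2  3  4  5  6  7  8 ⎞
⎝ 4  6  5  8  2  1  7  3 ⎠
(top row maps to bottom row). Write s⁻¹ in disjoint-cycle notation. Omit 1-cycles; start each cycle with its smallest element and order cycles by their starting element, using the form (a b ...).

The cycle decomposition of s is (1 4 8 3 5 2 6).
The inverse reverses every cycle; in canonical form, s⁻¹ = (1 6 2 5 3 8 4).

(1 6 2 5 3 8 4)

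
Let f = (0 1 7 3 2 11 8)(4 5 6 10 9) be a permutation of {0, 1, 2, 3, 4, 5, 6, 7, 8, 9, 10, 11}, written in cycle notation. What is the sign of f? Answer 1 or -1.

1

The cycle lengths are 7, 5.
A cycle is odd iff its length is even; f has 0 even-length cycles, so sgn(f) = (−1)^0 and f is even.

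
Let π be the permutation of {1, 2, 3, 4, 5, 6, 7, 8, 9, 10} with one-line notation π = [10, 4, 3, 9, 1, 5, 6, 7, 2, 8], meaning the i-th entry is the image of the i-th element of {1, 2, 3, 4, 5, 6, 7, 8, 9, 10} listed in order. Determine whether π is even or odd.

In disjoint-cycle form the cycle lengths are 6, 3, 1.
A cycle of length ℓ contributes ℓ−1 transpositions, so π is a product of 5 + 2 = 7 transpositions — odd.

odd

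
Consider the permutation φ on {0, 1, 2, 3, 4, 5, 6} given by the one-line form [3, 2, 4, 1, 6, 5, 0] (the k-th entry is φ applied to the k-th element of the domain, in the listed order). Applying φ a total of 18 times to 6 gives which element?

Tracing 6 → 0 → … returns to 6 after 6 steps, so 6 lies in a 6-cycle (0, 3, 1, 2, 4, 6).
Powers repeat with period 6 on this cycle, and 18 mod 6 = 0, so φ^18(6) = φ^0(6).
So φ^18(6) = 6.

6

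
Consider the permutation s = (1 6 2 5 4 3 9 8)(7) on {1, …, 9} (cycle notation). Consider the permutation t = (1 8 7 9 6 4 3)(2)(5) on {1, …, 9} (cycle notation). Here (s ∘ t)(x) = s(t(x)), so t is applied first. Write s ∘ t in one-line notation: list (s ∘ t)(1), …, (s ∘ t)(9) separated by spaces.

1 5 6 9 4 3 8 7 2

Chase each element through t then s: 1 → 8 → 1; 2 → 2 → 5; 3 → 1 → 6; 4 → 3 → 9; 5 → 5 → 4; 6 → 4 → 3; 7 → 9 → 8; 8 → 7 → 7; 9 → 6 → 2.
So s ∘ t in one-line form is 1 5 6 9 4 3 8 7 2.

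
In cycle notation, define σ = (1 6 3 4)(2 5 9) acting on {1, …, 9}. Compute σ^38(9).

9 lies in the 3-cycle (2 5 9).
Since the cycle has length 3, σ^38 acts on it the same as σ^2 (38 mod 3 = 2).
Stepping 2 places around the cycle: 9 → 2 → 5.

5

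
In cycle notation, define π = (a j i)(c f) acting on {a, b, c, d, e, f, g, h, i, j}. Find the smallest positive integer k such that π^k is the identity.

The disjoint cycles have lengths 3, 2, 1, 1, 1, 1, 1.
The order of π is the least common multiple of its cycle lengths: lcm(3, 2) = 6.

6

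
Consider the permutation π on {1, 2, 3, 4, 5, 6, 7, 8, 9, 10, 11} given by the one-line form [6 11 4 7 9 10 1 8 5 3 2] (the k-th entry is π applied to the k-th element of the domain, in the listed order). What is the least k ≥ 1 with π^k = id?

Writing π as disjoint cycles, the cycle lengths are 6, 2, 2, 1.
The order of π is the least common multiple of its cycle lengths: lcm(6, 2, 2) = 6.

6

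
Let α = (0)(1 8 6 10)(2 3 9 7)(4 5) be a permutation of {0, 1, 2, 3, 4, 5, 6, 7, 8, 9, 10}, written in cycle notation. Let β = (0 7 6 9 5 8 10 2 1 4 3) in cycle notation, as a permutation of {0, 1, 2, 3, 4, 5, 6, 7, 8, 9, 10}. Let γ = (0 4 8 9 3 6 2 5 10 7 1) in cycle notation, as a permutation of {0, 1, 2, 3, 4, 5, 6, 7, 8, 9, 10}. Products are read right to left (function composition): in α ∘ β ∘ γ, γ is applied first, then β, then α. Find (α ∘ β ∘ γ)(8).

Apply the permutations in order: γ(8) = 9, then β(9) = 5, then α(5) = 4. So (α ∘ β ∘ γ)(8) = 4.

4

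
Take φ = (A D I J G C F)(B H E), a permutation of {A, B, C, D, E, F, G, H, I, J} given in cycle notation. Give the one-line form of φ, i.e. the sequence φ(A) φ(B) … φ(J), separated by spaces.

Image by image: A↦D, B↦H, C↦F, D↦I, E↦B, F↦A, G↦C, H↦E, I↦J, J↦G.
Listing these in domain order gives D H F I B A C E J G.

D H F I B A C E J G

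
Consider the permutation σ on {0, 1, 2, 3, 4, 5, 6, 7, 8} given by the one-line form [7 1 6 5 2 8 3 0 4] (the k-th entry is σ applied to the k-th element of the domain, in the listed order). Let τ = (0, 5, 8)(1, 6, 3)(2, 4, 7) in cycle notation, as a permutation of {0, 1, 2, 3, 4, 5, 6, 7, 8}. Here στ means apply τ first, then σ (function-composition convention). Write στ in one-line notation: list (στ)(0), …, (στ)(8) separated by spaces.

8 3 2 1 0 4 5 6 7

For each element, apply τ then σ: 0 → 5 → 8; 1 → 6 → 3; 2 → 4 → 2; 3 → 1 → 1; 4 → 7 → 0; 5 → 8 → 4; 6 → 3 → 5; 7 → 2 → 6; 8 → 0 → 7.
Collecting the images, στ = [8 3 2 1 0 4 5 6 7].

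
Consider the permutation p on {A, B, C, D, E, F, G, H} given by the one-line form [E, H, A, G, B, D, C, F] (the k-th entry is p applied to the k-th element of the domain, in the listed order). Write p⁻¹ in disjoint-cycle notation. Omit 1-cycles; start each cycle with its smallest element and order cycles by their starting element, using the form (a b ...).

(A C G D F H B E)

The cycle decomposition of p is (A E B H F D G C).
The inverse reverses every cycle; in canonical form, p⁻¹ = (A C G D F H B E).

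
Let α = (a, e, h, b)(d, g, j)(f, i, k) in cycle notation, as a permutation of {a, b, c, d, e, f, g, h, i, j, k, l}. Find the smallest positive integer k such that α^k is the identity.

12

The cycle type of α is (4, 3, 3, 1, 1).
The order is lcm(4, 3, 3) = 12.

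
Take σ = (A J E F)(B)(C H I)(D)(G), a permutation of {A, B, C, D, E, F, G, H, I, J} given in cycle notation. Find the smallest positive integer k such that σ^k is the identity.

The cycle type of σ is (4, 3, 1, 1, 1).
The order is lcm(4, 3) = 12.

12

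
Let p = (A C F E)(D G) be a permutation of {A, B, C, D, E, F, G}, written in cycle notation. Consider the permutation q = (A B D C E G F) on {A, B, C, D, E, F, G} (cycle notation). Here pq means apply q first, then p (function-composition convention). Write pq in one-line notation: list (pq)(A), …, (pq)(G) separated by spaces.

Chase each element through q then p: A → B → B; B → D → G; C → E → A; D → C → F; E → G → D; F → A → C; G → F → E.
So pq in one-line form is B G A F D C E.

B G A F D C E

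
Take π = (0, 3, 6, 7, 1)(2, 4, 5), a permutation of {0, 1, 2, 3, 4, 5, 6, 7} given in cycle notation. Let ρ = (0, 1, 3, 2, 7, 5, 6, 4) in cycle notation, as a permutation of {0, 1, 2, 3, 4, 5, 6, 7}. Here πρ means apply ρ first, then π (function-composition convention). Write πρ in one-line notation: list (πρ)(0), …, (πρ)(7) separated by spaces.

0 6 1 4 3 7 5 2

(πρ)(x) = π(ρ(x)). Computing each image: π(ρ(0)) = π(1) = 0, π(ρ(1)) = π(3) = 6, π(ρ(2)) = π(7) = 1, π(ρ(3)) = π(2) = 4, π(ρ(4)) = π(0) = 3, π(ρ(5)) = π(6) = 7, π(ρ(6)) = π(4) = 5, π(ρ(7)) = π(5) = 2.
Hence πρ = [0 6 1 4 3 7 5 2].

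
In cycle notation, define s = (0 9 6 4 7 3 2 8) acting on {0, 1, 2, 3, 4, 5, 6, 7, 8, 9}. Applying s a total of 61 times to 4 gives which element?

4 lies in the 8-cycle (0 9 6 4 7 3 2 8).
Since the cycle has length 8, s^61 acts on it the same as s^5 (61 mod 8 = 5).
Stepping 5 places around the cycle: 4 → 7 → 3 → 2 → 8 → 0.

0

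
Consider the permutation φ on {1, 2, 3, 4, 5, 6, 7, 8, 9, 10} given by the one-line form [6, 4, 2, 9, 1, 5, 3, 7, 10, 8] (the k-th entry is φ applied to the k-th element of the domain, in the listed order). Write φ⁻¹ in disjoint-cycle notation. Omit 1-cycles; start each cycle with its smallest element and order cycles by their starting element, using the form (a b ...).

The cycle decomposition of φ is (1 6 5)(2 4 9 10 8 7 3).
Reversing each cycle (and rotating so the smallest element leads) gives φ⁻¹ = (1 5 6)(2 3 7 8 10 9 4).

(1 5 6)(2 3 7 8 10 9 4)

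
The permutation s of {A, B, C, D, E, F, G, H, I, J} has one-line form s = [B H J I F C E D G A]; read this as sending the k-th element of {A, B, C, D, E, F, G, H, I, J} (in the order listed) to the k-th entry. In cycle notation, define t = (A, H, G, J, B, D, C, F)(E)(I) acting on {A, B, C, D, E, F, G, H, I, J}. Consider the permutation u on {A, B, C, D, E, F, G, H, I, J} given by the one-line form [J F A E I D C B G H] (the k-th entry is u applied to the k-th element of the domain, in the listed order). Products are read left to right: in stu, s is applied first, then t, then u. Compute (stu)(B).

C

Apply the permutations in order: s(B) = H, then t(H) = G, then u(G) = C. So (stu)(B) = C.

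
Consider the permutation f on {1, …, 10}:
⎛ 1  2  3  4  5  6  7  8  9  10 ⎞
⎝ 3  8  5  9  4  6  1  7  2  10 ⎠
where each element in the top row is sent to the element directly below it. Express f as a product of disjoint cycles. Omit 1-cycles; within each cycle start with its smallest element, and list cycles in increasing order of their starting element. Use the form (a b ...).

(1 3 5 4 9 2 8 7)

Start at 1 and follow images: 1 → 3 → 5 → 4 → 9 → 2 → 8 → 7 → 1, giving the cycle (1 3 5 4 9 2 8 7).
Repeating from the next unused element and collecting all non-trivial cycles gives (1 3 5 4 9 2 8 7).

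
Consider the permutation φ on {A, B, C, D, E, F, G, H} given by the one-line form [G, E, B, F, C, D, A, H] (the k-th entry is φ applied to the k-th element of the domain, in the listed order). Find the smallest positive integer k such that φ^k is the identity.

6

Writing φ as disjoint cycles, the cycle lengths are 3, 2, 2, 1.
Since disjoint cycles commute, ord(φ) = lcm(3, 2, 2) = 6.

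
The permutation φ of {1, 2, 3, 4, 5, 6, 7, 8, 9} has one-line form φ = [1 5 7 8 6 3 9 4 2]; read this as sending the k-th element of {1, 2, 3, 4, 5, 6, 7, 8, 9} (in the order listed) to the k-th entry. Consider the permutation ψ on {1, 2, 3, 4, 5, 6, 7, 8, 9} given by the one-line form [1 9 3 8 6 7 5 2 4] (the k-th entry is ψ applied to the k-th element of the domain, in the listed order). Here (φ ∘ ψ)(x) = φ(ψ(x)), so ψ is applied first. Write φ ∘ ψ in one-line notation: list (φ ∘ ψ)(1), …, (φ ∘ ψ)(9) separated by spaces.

Chase each element through ψ then φ: 1 → 1 → 1; 2 → 9 → 2; 3 → 3 → 7; 4 → 8 → 4; 5 → 6 → 3; 6 → 7 → 9; 7 → 5 → 6; 8 → 2 → 5; 9 → 4 → 8.
Collecting the images, φ ∘ ψ = [1 2 7 4 3 9 6 5 8].

1 2 7 4 3 9 6 5 8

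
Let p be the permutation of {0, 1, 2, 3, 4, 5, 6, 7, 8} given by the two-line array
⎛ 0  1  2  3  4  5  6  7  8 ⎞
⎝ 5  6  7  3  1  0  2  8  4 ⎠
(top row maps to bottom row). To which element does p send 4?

The entry below 4 in the array is 1, so p(4) = 1.

1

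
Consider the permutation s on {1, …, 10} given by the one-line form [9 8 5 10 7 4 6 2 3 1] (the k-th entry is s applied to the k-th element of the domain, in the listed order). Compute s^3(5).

Tracing 5 → 7 → … returns to 5 after 8 steps, so 5 lies in an 8-cycle (1, 9, 3, 5, 7, 6, 4, 10).
Stepping 3 places around the cycle: 5 → 7 → 6 → 4.

4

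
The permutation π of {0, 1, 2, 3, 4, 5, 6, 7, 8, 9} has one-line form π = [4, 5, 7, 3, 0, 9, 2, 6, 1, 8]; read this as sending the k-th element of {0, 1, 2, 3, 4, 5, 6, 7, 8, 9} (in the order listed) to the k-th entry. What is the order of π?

The disjoint-cycle form of π has cycle lengths 4, 3, 2, 1.
Since disjoint cycles commute, ord(π) = lcm(4, 3, 2) = 12.

12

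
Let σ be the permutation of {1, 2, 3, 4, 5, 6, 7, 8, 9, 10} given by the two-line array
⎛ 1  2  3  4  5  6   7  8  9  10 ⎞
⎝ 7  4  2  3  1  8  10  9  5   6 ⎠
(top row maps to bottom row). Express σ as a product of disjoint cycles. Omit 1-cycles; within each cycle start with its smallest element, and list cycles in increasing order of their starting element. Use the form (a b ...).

(1 7 10 6 8 9 5)(2 4 3)

Start at 1 and follow images: 1 → 7 → 10 → 6 → 8 → 9 → 5 → 1, giving the cycle (1 7 10 6 8 9 5).
Repeating from the next unused element and collecting all non-trivial cycles gives (1 7 10 6 8 9 5)(2 4 3).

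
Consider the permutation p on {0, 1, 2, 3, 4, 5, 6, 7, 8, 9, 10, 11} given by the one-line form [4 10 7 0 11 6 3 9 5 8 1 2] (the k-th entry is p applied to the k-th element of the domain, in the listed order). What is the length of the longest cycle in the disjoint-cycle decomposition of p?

Decomposing into disjoint cycles gives (0 4 11 2 7 9 8 5 6 3)(1 10); the longest has length 10.

10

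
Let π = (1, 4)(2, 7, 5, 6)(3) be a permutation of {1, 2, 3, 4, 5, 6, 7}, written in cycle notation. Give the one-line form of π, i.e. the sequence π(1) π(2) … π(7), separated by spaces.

Each element maps to the next entry in its cycle (wrapping to the front): 1↦4, 2↦7, 3↦3, 4↦1, 5↦6, 6↦2, 7↦5.
So the one-line form is 4 7 3 1 6 2 5.

4 7 3 1 6 2 5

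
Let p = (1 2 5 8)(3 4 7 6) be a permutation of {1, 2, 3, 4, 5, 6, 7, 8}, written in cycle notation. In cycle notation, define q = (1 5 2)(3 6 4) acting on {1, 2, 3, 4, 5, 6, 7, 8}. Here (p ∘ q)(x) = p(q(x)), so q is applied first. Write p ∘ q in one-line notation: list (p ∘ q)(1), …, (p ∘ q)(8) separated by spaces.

For each element, apply q then p: 1 → 5 → 8; 2 → 1 → 2; 3 → 6 → 3; 4 → 3 → 4; 5 → 2 → 5; 6 → 4 → 7; 7 → 7 → 6; 8 → 8 → 1.
So p ∘ q in one-line form is 8 2 3 4 5 7 6 1.

8 2 3 4 5 7 6 1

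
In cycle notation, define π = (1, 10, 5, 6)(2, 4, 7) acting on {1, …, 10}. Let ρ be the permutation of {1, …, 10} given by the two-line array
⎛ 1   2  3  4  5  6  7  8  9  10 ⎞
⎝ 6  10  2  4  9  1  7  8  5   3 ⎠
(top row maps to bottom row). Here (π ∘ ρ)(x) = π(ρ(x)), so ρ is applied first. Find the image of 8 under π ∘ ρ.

8

ρ(8) = 8, then π(8) = 8; composing gives (π ∘ ρ)(8) = 8.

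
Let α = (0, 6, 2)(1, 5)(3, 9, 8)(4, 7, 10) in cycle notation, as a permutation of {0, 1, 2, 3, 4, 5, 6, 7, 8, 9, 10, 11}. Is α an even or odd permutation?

odd

The cycle lengths are 3, 3, 3, 2, 1.
A cycle is odd iff its length is even; α has 1 even-length cycle, so sgn(α) = (−1)^1 and α is odd.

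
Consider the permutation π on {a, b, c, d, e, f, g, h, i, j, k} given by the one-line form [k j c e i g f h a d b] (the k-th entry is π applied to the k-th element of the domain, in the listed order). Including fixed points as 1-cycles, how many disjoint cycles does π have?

The cycle decomposition is (a, k, b, j, d, e, i)(c)(f, g)(h), which has 4 cycles (counting 1-cycles).

4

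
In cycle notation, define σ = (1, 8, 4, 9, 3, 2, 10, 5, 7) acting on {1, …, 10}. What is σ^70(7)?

7 lies in the 9-cycle (1, 8, 4, 9, 3, 2, 10, 5, 7).
On a 9-cycle, σ^9 is the identity, so σ^70 = σ^7 there (70 ≡ 7 mod 9).
Advancing 7 steps from 7: 7 → 1 → 8 → 4 → 9 → 3 → 2 → 10.

10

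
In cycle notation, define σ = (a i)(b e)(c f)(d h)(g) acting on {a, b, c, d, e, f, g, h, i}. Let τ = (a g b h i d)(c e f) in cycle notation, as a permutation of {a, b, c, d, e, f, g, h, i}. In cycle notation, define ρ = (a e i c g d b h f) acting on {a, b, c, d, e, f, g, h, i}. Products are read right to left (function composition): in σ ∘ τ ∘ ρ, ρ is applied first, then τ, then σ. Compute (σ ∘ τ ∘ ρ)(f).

g

Apply the permutations in order: ρ(f) = a, then τ(a) = g, then σ(g) = g. So (σ ∘ τ ∘ ρ)(f) = g.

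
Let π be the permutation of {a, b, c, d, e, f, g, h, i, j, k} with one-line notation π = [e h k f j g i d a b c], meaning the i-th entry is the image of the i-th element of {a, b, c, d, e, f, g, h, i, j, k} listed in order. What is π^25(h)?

Tracing h → d → … returns to h after 9 steps, so h lies in a 9-cycle (a, e, j, b, h, d, f, g, i).
On a 9-cycle, π^9 is the identity, so π^25 = π^7 there (25 ≡ 7 mod 9).
Advancing 7 steps from h: h → d → f → g → i → a → e → j.

j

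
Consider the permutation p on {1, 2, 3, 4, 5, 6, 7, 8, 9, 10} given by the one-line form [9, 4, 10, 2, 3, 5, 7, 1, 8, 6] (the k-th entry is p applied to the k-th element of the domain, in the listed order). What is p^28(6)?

6

Tracing 6 → 5 → … returns to 6 after 4 steps, so 6 lies in a 4-cycle (3, 10, 6, 5).
On a 4-cycle, p^4 is the identity, so p^28 = p^0 there (28 ≡ 0 mod 4).
So p^28(6) = 6.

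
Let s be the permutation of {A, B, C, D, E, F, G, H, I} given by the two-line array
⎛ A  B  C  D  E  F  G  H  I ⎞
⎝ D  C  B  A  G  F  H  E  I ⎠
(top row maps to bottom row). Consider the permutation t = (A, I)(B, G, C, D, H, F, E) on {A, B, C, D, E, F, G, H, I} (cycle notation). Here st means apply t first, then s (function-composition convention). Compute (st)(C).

(st)(C) = s(t(C)). t(C) = D, then s(D) = A. So (st)(C) = A.

A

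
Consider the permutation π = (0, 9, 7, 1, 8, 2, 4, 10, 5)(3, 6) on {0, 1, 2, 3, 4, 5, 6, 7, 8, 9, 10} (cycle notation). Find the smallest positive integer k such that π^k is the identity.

The cycle type of π is (9, 2).
The order of π is the least common multiple of its cycle lengths: lcm(9, 2) = 18.

18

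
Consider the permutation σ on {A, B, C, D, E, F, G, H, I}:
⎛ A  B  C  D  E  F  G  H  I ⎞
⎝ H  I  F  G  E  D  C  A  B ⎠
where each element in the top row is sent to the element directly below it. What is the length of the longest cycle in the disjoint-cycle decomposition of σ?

Decomposing into disjoint cycles gives (A H)(B I)(C F D G); the longest has length 4.

4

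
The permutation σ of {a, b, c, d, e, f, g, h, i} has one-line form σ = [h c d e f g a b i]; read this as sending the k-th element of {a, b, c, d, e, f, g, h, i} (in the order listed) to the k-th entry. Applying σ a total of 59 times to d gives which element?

Tracing d → e → … returns to d after 8 steps, so d lies in an 8-cycle (a, h, b, c, d, e, f, g).
Since the cycle has length 8, σ^59 acts on it the same as σ^3 (59 mod 8 = 3).
Stepping 3 places around the cycle: d → e → f → g.

g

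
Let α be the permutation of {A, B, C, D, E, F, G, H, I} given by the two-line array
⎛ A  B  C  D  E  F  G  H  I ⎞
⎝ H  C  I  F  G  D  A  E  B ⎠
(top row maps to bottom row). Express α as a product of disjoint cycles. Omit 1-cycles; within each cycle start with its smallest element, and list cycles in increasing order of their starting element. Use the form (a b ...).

Start at A and follow images: A → H → E → G → A, giving the cycle (A H E G).
Continuing from each remaining unvisited element yields (A H E G)(B C I)(D F).

(A H E G)(B C I)(D F)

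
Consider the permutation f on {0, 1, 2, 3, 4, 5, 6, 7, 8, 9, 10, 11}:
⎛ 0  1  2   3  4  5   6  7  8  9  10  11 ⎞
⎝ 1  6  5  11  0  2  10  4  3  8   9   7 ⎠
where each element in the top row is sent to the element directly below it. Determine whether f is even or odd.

In disjoint-cycle form the cycle lengths are 10, 2.
A cycle of length ℓ contributes ℓ−1 transpositions, so f is a product of 9 + 1 = 10 transpositions — even.

even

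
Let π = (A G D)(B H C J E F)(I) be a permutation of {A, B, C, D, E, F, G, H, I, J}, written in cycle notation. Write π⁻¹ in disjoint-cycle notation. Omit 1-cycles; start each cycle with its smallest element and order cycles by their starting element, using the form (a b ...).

(A D G)(B F E J C H)

The inverse reverses each cycle.
After reversing and putting each cycle's least element first, π⁻¹ = (A D G)(B F E J C H).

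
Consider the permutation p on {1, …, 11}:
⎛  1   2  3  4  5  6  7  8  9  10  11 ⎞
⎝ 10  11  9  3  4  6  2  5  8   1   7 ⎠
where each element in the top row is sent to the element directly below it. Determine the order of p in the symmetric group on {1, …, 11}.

Decomposing into disjoint cycles gives cycle lengths 5, 3, 2, 1.
The order is lcm(5, 3, 2) = 30.

30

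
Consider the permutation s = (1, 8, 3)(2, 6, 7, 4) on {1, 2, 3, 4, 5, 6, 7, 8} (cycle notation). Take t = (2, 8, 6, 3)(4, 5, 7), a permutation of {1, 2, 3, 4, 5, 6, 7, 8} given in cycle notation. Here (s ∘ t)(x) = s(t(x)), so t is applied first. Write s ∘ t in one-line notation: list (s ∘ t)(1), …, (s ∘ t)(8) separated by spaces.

8 3 6 5 4 1 2 7

For each element, apply t then s: 1 → 1 → 8; 2 → 8 → 3; 3 → 2 → 6; 4 → 5 → 5; 5 → 7 → 4; 6 → 3 → 1; 7 → 4 → 2; 8 → 6 → 7.
Collecting the images, s ∘ t = [8 3 6 5 4 1 2 7].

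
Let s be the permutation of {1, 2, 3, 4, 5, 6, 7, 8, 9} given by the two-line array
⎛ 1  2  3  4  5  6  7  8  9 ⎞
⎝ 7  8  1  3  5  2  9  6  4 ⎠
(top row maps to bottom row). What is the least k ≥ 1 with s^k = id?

15

Writing s as disjoint cycles, the cycle lengths are 5, 3, 1.
The order of s is the least common multiple of its cycle lengths: lcm(5, 3) = 15.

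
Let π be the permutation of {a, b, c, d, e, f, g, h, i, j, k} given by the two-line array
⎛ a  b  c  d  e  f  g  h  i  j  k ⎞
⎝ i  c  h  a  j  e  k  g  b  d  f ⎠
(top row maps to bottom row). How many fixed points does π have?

0

No element satisfies π(x) = x, so there are 0 fixed points.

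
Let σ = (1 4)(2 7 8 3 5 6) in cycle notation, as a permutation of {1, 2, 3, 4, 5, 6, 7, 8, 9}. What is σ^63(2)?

3

2 lies in the 6-cycle (2 7 8 3 5 6).
Powers repeat with period 6 on this cycle, and 63 mod 6 = 3, so σ^63(2) = σ^3(2).
Advancing 3 steps from 2: 2 → 7 → 8 → 3.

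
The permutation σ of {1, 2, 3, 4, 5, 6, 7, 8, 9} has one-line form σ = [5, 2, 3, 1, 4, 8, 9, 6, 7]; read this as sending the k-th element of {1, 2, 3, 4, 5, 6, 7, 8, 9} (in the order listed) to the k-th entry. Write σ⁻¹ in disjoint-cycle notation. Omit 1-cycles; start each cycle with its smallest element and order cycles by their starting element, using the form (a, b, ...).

(1, 4, 5)(6, 8)(7, 9)

The cycle decomposition of σ is (1, 5, 4)(6, 8)(7, 9).
The inverse reverses every cycle; in canonical form, σ⁻¹ = (1, 4, 5)(6, 8)(7, 9).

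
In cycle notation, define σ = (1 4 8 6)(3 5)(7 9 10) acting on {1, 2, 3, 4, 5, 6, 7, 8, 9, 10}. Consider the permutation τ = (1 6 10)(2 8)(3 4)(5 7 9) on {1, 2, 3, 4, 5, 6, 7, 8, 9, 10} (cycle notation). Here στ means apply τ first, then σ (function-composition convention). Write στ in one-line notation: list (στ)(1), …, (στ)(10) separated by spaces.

For each element, apply τ then σ: 1 → 6 → 1; 2 → 8 → 6; 3 → 4 → 8; 4 → 3 → 5; 5 → 7 → 9; 6 → 10 → 7; 7 → 9 → 10; 8 → 2 → 2; 9 → 5 → 3; 10 → 1 → 4.
So στ in one-line form is 1 6 8 5 9 7 10 2 3 4.

1 6 8 5 9 7 10 2 3 4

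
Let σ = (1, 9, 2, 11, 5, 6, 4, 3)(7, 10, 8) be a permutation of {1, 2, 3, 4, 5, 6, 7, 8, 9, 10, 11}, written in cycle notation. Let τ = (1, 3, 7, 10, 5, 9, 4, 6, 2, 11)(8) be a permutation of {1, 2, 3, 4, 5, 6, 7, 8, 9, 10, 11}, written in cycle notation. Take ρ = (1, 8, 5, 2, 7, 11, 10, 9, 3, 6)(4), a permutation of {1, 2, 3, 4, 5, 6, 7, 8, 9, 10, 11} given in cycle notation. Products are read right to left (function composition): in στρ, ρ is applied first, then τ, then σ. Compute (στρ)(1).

Apply the permutations in order: ρ(1) = 8, then τ(8) = 8, then σ(8) = 7. So (στρ)(1) = 7.

7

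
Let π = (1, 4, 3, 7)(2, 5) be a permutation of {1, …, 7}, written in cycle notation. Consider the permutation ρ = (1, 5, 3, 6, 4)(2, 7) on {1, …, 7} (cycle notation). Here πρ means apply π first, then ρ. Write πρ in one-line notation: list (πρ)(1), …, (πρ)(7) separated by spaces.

For each element, apply π then ρ: 1 → 4 → 1; 2 → 5 → 3; 3 → 7 → 2; 4 → 3 → 6; 5 → 2 → 7; 6 → 6 → 4; 7 → 1 → 5.
So πρ in one-line form is 1 3 2 6 7 4 5.

1 3 2 6 7 4 5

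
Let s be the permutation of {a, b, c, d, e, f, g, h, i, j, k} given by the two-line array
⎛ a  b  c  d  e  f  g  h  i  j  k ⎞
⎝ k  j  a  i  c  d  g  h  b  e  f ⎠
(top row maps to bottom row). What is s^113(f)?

e

Tracing f → d → … returns to f after 9 steps, so f lies in a 9-cycle (a, k, f, d, i, b, j, e, c).
On a 9-cycle, s^9 is the identity, so s^113 = s^5 there (113 ≡ 5 mod 9).
Advancing 5 steps from f: f → d → i → b → j → e.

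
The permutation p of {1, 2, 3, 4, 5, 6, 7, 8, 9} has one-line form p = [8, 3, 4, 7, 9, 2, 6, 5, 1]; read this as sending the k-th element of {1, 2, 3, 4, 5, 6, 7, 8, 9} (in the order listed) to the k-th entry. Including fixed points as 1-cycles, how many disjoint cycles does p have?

2

The cycle decomposition is (1 8 5 9)(2 3 4 7 6), which has 2 cycles (counting 1-cycles).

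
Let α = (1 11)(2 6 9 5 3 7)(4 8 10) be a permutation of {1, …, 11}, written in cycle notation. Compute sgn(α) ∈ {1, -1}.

The cycle lengths are 6, 3, 2.
A cycle is odd iff its length is even; α has 2 even-length cycles, so sgn(α) = (−1)^2 and α is even.

1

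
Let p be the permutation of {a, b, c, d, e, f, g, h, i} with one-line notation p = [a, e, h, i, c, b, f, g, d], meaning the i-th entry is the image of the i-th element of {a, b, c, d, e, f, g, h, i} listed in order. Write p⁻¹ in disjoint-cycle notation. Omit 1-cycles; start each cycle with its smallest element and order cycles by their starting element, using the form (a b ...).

First write p in disjoint cycles: (b e c h g f)(d i).
Reversing each cycle (and rotating so the smallest element leads) gives p⁻¹ = (b f g h c e)(d i).

(b f g h c e)(d i)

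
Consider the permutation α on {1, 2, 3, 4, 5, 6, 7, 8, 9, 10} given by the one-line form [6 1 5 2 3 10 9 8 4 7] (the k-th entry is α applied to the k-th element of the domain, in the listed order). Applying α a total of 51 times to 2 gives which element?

Tracing 2 → 1 → … returns to 2 after 7 steps, so 2 lies in a 7-cycle (1, 6, 10, 7, 9, 4, 2).
On a 7-cycle, α^7 is the identity, so α^51 = α^2 there (51 ≡ 2 mod 7).
Advancing 2 steps from 2: 2 → 1 → 6.

6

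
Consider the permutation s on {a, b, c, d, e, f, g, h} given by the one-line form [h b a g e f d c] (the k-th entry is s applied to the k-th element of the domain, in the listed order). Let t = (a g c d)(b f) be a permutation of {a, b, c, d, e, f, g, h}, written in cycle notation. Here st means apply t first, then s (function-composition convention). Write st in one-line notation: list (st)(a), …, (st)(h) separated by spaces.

d f g h e b a c

For each element, apply t then s: a → g → d; b → f → f; c → d → g; d → a → h; e → e → e; f → b → b; g → c → a; h → h → c.
Collecting the images, st = [d f g h e b a c].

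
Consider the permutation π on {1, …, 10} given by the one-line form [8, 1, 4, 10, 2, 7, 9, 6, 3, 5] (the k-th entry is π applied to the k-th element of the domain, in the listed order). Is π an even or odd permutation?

odd

In disjoint-cycle form the cycle lengths are 10.
A cycle is odd iff its length is even; π has 1 even-length cycle, so sgn(π) = (−1)^1 and π is odd.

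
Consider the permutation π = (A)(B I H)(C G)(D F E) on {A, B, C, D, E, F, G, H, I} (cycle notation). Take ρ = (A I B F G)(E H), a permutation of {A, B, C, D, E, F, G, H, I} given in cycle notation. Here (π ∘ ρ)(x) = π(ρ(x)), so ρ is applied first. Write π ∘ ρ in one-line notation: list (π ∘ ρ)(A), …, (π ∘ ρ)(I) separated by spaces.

Chase each element through ρ then π: A → I → H; B → F → E; C → C → G; D → D → F; E → H → B; F → G → C; G → A → A; H → E → D; I → B → I.
Collecting the images, π ∘ ρ = [H E G F B C A D I].

H E G F B C A D I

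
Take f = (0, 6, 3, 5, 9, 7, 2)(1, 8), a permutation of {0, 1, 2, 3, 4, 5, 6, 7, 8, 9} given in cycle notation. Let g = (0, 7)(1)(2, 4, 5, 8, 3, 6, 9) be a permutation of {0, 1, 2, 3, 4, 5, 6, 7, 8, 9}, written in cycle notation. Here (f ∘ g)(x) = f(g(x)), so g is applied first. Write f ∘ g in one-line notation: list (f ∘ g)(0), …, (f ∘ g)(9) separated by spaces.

Chase each element through g then f: 0 → 7 → 2; 1 → 1 → 8; 2 → 4 → 4; 3 → 6 → 3; 4 → 5 → 9; 5 → 8 → 1; 6 → 9 → 7; 7 → 0 → 6; 8 → 3 → 5; 9 → 2 → 0.
Collecting the images, f ∘ g = [2 8 4 3 9 1 7 6 5 0].

2 8 4 3 9 1 7 6 5 0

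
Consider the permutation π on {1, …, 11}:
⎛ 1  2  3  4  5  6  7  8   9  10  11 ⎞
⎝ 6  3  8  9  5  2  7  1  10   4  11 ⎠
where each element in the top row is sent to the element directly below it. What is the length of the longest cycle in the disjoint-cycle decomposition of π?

5

Decomposing into disjoint cycles gives (1, 6, 2, 3, 8)(4, 9, 10); the longest has length 5.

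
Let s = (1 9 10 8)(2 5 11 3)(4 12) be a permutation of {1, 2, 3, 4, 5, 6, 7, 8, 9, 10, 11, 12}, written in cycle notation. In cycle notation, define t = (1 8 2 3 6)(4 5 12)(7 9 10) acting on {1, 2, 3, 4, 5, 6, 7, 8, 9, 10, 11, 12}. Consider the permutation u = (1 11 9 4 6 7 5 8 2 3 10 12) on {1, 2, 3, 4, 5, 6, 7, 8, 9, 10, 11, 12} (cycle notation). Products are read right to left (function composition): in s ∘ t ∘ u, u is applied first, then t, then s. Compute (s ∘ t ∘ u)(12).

1

Chase 12: u(12) = 1; t(1) = 8; s(8) = 1. Hence (s ∘ t ∘ u)(12) = 1.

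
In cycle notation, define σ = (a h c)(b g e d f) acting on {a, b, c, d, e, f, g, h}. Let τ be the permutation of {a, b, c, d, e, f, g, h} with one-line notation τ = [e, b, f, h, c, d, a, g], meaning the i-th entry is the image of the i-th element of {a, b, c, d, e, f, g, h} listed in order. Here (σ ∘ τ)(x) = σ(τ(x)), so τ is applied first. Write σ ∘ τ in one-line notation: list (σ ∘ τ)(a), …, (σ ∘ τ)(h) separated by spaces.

Chase each element through τ then σ: a → e → d; b → b → g; c → f → b; d → h → c; e → c → a; f → d → f; g → a → h; h → g → e.
So σ ∘ τ in one-line form is d g b c a f h e.

d g b c a f h e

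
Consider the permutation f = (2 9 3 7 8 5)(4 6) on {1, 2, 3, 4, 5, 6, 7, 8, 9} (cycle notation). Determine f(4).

4 appears in (4 6); the next entry (wrapping around) is 6.

6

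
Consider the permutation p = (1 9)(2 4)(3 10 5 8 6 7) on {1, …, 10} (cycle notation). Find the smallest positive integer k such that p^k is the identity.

6

The cycle type of p is (6, 2, 2).
Since disjoint cycles commute, ord(p) = lcm(6, 2, 2) = 6.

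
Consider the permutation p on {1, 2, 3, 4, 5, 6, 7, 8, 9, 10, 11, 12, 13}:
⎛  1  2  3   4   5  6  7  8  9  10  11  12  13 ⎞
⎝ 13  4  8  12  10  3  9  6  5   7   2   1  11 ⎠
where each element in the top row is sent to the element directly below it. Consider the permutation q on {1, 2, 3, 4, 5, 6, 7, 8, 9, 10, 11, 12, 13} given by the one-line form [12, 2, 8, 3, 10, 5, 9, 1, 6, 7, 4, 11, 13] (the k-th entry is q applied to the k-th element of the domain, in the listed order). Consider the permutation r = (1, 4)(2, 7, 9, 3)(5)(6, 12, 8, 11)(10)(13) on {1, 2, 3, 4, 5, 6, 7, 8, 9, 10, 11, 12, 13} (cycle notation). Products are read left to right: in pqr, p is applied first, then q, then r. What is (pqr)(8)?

(pqr)(8) = r(q(p(8))). p(8) = 6, then q(6) = 5, then r(5) = 5, so the result is 5.

5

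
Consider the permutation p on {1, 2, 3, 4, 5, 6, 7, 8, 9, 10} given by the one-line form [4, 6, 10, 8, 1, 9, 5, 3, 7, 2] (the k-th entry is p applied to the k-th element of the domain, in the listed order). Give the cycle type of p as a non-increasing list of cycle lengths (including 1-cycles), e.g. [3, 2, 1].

[10]

The disjoint cycles are (1, 4, 8, 3, 10, 2, 6, 9, 7, 5), with lengths 10 in non-increasing order.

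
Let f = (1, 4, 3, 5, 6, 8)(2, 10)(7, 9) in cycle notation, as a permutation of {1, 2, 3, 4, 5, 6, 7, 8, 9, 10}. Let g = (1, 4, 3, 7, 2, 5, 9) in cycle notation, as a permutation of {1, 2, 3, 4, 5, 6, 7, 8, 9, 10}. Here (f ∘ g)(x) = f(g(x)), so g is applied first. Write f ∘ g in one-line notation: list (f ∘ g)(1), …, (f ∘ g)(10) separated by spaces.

For each element, apply g then f: 1 → 4 → 3; 2 → 5 → 6; 3 → 7 → 9; 4 → 3 → 5; 5 → 9 → 7; 6 → 6 → 8; 7 → 2 → 10; 8 → 8 → 1; 9 → 1 → 4; 10 → 10 → 2.
Collecting the images, f ∘ g = [3 6 9 5 7 8 10 1 4 2].

3 6 9 5 7 8 10 1 4 2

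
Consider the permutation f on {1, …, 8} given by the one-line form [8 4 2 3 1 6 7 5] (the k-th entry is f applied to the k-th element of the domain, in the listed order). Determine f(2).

4

2 is element number 2 of the domain, and entry number 2 of the one-line form is 4, so f(2) = 4.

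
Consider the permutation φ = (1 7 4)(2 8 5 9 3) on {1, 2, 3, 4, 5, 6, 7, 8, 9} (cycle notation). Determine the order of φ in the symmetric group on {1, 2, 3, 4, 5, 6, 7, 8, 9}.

The cycle type of φ is (5, 3, 1).
The order is lcm(5, 3) = 15.

15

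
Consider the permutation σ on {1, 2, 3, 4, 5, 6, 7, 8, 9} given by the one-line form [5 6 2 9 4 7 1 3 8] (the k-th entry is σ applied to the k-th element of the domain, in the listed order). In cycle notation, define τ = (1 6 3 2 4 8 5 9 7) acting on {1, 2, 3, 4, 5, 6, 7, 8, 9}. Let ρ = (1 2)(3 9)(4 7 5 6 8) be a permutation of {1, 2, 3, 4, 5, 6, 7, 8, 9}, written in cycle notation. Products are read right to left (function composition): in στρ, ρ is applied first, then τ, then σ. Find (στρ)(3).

1

Chase 3: ρ(3) = 9; τ(9) = 7; σ(7) = 1. Hence (στρ)(3) = 1.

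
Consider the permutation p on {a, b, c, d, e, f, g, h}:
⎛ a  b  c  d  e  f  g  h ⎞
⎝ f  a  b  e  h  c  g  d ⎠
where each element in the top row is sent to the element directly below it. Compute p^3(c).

Tracing c → b → … returns to c after 4 steps, so c lies in a 4-cycle (a f c b).
Advancing 3 steps from c: c → b → a → f.

f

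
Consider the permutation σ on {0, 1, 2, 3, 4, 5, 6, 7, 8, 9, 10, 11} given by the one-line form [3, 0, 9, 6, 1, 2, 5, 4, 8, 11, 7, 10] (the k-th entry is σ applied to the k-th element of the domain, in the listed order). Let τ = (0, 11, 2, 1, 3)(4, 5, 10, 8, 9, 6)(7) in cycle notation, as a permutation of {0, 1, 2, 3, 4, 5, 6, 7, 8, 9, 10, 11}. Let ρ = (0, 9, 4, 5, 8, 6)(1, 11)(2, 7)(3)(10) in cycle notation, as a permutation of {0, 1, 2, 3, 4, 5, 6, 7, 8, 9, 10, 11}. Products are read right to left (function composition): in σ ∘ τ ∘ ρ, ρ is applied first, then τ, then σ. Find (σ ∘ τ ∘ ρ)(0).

Apply the permutations in order: ρ(0) = 9, then τ(9) = 6, then σ(6) = 5. So (σ ∘ τ ∘ ρ)(0) = 5.

5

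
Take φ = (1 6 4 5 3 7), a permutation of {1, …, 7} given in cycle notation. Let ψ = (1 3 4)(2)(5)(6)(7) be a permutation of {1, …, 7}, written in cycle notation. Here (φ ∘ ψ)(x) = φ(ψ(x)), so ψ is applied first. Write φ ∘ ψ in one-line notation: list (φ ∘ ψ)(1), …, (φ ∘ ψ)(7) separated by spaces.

7 2 5 6 3 4 1

(φ ∘ ψ)(x) = φ(ψ(x)). Computing each image: φ(ψ(1)) = φ(3) = 7, φ(ψ(2)) = φ(2) = 2, φ(ψ(3)) = φ(4) = 5, φ(ψ(4)) = φ(1) = 6, φ(ψ(5)) = φ(5) = 3, φ(ψ(6)) = φ(6) = 4, φ(ψ(7)) = φ(7) = 1.
Hence φ ∘ ψ = [7 2 5 6 3 4 1].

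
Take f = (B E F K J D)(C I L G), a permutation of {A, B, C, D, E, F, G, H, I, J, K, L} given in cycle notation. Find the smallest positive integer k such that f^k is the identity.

12

The cycle type of f is (6, 4, 1, 1).
The order of f is the least common multiple of its cycle lengths: lcm(6, 4) = 12.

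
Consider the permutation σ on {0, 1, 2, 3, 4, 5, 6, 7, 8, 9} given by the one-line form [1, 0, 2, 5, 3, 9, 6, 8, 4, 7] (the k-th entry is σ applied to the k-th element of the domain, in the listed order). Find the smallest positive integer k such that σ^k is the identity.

6

Decomposing into disjoint cycles gives cycle lengths 6, 2, 1, 1.
The order is lcm(6, 2) = 6.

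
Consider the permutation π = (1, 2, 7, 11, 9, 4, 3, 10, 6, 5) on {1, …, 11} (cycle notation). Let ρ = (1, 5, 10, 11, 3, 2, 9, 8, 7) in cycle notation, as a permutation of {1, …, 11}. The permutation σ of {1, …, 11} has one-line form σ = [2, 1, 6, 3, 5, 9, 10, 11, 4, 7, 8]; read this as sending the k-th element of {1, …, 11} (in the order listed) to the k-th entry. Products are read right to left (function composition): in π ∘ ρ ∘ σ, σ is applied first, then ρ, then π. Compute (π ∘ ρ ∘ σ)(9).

3

Chase 9: σ(9) = 4; ρ(4) = 4; π(4) = 3. Hence (π ∘ ρ ∘ σ)(9) = 3.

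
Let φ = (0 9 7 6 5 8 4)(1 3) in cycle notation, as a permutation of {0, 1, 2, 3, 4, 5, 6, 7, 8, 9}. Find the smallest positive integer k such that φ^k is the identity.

14

The cycle type of φ is (7, 2, 1).
Since disjoint cycles commute, ord(φ) = lcm(7, 2) = 14.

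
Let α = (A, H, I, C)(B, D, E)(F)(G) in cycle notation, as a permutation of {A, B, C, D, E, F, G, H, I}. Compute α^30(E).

E

E lies in the 3-cycle (B, D, E).
Powers repeat with period 3 on this cycle, and 30 mod 3 = 0, so α^30(E) = α^0(E).
So α^30(E) = E.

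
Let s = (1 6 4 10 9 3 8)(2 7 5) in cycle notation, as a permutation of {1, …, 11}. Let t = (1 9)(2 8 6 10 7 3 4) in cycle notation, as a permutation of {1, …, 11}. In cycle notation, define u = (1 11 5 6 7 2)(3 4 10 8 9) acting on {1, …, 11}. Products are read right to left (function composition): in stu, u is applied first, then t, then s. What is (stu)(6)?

(stu)(6) = s(t(u(6))). u(6) = 7, then t(7) = 3, then s(3) = 8, so the result is 8.

8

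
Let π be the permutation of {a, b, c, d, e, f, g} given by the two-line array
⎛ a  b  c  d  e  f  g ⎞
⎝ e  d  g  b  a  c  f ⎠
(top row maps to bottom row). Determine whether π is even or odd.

In disjoint-cycle form the cycle lengths are 3, 2, 2.
A cycle of length ℓ contributes ℓ−1 transpositions, so π is a product of 2 + 1 + 1 = 4 transpositions — even.

even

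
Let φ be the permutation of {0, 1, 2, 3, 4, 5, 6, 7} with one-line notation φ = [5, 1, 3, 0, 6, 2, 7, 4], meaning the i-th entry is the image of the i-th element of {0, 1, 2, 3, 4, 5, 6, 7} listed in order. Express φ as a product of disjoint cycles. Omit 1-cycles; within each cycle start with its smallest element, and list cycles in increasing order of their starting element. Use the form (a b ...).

(0 5 2 3)(4 6 7)

Iterating φ from 0 gives 0 → 5 → 2 → 3 → 0; that is the 4-cycle (0 5 2 3).
Repeating from the next unused element and collecting all non-trivial cycles gives (0 5 2 3)(4 6 7).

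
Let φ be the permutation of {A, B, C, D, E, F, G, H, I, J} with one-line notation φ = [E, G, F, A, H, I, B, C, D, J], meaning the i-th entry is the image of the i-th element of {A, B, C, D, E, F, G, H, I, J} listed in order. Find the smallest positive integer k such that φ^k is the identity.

14

The disjoint-cycle form of φ has cycle lengths 7, 2, 1.
The order of φ is the least common multiple of its cycle lengths: lcm(7, 2) = 14.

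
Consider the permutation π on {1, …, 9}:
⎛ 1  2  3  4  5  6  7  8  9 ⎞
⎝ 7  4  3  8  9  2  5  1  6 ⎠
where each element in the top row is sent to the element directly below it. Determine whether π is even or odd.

In disjoint-cycle form the cycle lengths are 8, 1.
A cycle is odd iff its length is even; π has 1 even-length cycle, so sgn(π) = (−1)^1 and π is odd.

odd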